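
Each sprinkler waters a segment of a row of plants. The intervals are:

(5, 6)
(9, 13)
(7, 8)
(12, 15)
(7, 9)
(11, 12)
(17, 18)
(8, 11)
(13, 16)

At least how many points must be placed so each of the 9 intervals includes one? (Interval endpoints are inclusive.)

5

Process intervals by earliest right end; each time one isn't hit yet, stab at its right endpoint.
Sorted: [5,6] [7,8] [7,9] [8,11] [11,12] [9,13] [12,15] [13,16] [17,18]
{[5,6]} hit by 6; {[7,8],[7,9],[8,11]} hit by 8; {[11,12],[9,13],[12,15]} hit by 12; {[13,16]} hit by 16; {[17,18]} hit by 18.
Points: 6, 8, 12, 16, 18 (5 total).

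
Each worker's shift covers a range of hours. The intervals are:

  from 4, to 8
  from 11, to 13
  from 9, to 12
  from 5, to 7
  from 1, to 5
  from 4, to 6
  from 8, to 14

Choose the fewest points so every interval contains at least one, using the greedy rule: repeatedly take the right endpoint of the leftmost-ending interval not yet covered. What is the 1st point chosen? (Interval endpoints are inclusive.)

By right end: [1,5]  [4,6]  [5,7]  [4,8]  [9,12]  [11,13]  [8,14]
[1,5] uncovered → point at 5; [9,12] uncovered → point at 12.
Points: 5, 12 (2 total).

5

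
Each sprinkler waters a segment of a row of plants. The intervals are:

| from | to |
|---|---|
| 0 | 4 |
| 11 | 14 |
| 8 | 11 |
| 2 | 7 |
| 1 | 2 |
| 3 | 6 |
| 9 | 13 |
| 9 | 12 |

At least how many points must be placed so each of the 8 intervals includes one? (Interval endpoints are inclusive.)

3

Sort by right endpoint; whenever an interval is uncovered, place a point at its right end.
By right end: [1,2]  [0,4]  [3,6]  [2,7]  [8,11]  [9,12]  [9,13]  [11,14]
[1,2] uncovered → point at 2; [3,6] uncovered → point at 6; [8,11] uncovered → point at 11.
Points: 2, 6, 11 (3 total).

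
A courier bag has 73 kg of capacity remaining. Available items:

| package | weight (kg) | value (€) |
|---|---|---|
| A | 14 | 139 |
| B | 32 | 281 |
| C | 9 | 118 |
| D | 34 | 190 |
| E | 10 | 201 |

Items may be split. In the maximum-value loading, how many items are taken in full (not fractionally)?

Sort by value per unit weight and fill in that order.
Order: E (201/10=20.10) > C (118/9=13.11) > A (139/14=9.93) > B (281/32=8.78) > D (190/34=5.59)
Fill: take E (10 @ 201) → take C (9 @ 118) → take A (14 @ 139) → take B (32 @ 281) → take 8/34 of D → 44.71; 73/73 used.
4 item(s) taken whole; one partial (take 8/34 of D).

4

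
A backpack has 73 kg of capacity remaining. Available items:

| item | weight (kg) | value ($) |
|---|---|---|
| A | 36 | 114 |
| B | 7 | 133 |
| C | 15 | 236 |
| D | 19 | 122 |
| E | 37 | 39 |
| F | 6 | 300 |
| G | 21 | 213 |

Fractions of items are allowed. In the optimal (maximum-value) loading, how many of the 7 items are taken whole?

5

Greedy by value/weight ratio, highest first.
Ratios (sorted): F 50.00, B 19.00, C 15.73, G 10.14, D 6.42, A 3.17, E 1.05
take F (6 @ 300); take B (7 @ 133); take C (15 @ 236); take G (21 @ 213); take D (19 @ 122); take 5/36 of A → 15.83. Capacity used 73/73.
5 item(s) taken whole; one partial (take 5/36 of A).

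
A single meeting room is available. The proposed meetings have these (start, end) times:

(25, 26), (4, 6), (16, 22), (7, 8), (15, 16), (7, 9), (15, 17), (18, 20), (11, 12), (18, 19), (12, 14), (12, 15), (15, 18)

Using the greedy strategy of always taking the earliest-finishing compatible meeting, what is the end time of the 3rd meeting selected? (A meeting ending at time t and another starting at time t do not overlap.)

12

Order by finish time; keep every interval that doesn't clash with the previous kept one.
By end time: (4,6), (7,8), (7,9), (11,12), (12,14), (12,15), (15,16), (15,17), (15,18), (18,19), (18,20), (16,22), (25,26).
Pick (4,6); next start ≥ 6 → (7,8); next start ≥ 8 → (11,12); next start ≥ 12 → (12,14); next start ≥ 14 → (15,16); next start ≥ 16 → (18,19); next start ≥ 19 → (25,26).
Selected: (4,6) (7,8) (11,12) (12,14) (15,16) (18,19) (25,26)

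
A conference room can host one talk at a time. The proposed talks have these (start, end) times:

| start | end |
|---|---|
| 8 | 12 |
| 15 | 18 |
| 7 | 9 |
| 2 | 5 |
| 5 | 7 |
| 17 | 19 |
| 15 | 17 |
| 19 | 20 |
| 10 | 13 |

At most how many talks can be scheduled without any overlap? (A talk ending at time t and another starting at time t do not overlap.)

Order by finish time; keep every interval that doesn't clash with the previous kept one.
Sorted by end: (2,5)  (5,7)  (7,9)  (8,12)  (10,13)  (15,17)  (15,18)  (17,19)  (19,20)
take (2,5); take (5,7); take (7,9); take (10,13); take (15,17); take (17,19); take (19,20).
Selected 7 talks.

7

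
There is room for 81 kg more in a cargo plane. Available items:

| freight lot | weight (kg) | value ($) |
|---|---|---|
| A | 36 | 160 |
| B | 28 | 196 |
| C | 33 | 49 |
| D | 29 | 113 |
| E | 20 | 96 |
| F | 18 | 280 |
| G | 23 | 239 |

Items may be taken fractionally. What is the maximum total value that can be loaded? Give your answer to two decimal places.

772.60

Order: F (280/18=15.56) > G (239/23=10.39) > B (196/28=7.00) > E (96/20=4.80) > A (160/36=4.44) > D (113/29=3.90) > C (49/33=1.48)
Fill: take F (18 @ 280) → take G (23 @ 239) → take B (28 @ 196) → take 12/20 of E → 57.60; 81/81 used.
Total value = 772.60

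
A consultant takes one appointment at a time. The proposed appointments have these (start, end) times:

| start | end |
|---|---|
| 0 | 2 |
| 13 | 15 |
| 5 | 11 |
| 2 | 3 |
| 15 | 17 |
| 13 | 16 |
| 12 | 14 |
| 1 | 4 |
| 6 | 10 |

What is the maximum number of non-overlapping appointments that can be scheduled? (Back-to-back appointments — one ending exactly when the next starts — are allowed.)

Sort by end time and greedily take each interval whose start is ≥ the last chosen end.
By end time: (0,2), (2,3), (1,4), (6,10), (5,11), (12,14), (13,15), (13,16), (15,17).
Pick (0,2); next start ≥ 2 → (2,3); next start ≥ 3 → (6,10); next start ≥ 10 → (12,14); next start ≥ 14 → (15,17).
Selected 5 appointments.

5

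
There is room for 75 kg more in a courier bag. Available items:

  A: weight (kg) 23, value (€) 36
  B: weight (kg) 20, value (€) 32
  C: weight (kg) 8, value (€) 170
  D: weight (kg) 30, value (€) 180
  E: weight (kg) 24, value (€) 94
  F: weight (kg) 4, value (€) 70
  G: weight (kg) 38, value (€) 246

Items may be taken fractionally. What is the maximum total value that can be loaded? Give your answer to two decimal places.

636.00

Order: C (170/8=21.25) > F (70/4=17.50) > G (246/38=6.47) > D (180/30=6.00) > E (94/24=3.92) > B (32/20=1.60) > A (36/23=1.57)
Fill: take C (8 @ 170) → take F (4 @ 70) → take G (38 @ 246) → take 25/30 of D → 150.00; 75/75 used.
Total value = 636.00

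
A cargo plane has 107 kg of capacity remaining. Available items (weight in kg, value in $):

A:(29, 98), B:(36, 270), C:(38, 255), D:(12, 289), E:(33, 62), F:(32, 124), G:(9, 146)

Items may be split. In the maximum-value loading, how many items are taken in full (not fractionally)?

4

Greedy by value/weight ratio, highest first.
Order: D (289/12=24.08) > G (146/9=16.22) > B (270/36=7.50) > C (255/38=6.71) > F (124/32=3.88) > A (98/29=3.38) > E (62/33=1.88)
Fill: take D (12 @ 289) → take G (9 @ 146) → take B (36 @ 270) → take C (38 @ 255) → take 12/32 of F → 46.50; 107/107 used.
4 item(s) taken whole; one partial (take 12/32 of F).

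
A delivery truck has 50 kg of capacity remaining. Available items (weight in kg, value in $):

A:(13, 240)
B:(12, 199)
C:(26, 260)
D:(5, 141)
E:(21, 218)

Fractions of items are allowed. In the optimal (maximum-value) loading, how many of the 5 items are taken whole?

3

Ratios (sorted): D 28.20, A 18.46, B 16.58, E 10.38, C 10.00
take D (5 @ 141); take A (13 @ 240); take B (12 @ 199); take 20/21 of E → 207.62. Capacity used 50/50.
3 item(s) taken whole; one partial (take 20/21 of E).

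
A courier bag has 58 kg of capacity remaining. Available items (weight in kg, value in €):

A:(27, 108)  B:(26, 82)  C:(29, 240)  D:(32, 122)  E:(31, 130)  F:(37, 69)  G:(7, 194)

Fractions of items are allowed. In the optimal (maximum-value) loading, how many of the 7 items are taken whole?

Ratios (sorted): G 27.71, C 8.28, E 4.19, A 4.00, D 3.81, B 3.15, F 1.86
take G (7 @ 194); take C (29 @ 240); take 22/31 of E → 92.26. Capacity used 58/58.
2 item(s) taken whole; one partial (take 22/31 of E).

2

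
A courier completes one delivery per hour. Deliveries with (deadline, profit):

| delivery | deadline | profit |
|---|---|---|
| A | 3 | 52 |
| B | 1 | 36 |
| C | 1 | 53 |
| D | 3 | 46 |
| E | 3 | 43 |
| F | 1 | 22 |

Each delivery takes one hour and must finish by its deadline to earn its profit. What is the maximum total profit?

Take jobs in profit order; each goes to the latest open slot no later than its deadline.
By profit: C(d1,53), A(d3,52), D(d3,46), E(d3,43), B(d1,36), F(d1,22)
C→slot 1; A→slot 3; D→slot 2; E skipped; B skipped; F skipped.
Profit = 53 + 46 + 52 = 151

151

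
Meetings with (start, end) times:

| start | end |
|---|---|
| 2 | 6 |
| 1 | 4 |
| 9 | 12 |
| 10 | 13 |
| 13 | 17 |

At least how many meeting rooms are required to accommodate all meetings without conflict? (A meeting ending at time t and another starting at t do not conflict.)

2

Events (time:±→running): 1:+→1 2:+→2 … peak 2.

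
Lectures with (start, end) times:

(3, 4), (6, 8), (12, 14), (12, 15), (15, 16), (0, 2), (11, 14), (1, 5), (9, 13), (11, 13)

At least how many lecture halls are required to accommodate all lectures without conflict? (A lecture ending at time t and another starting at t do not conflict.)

5

Count concurrent intervals with a sweep; the peak is the room count.
starts: [0, 1, 3, 6, 9, 11, 11, 12, 12, 15]
ends:   [2, 4, 5, 8, 13, 13, 14, 14, 15, 16]
s0→1 s1→2 e2→1 s3→2 e4→1 e5→0 s6→1 e8→0 s9→1 s11→2 s11→3 s12→4 s12→5  — peak 5.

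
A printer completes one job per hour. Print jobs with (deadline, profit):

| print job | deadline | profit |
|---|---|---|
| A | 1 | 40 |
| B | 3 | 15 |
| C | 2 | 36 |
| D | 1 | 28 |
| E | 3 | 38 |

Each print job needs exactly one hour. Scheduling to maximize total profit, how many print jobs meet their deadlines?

3

Take jobs in profit order; each goes to the latest open slot no later than its deadline.
Profit order: A=40 E=38 C=36 D=28 B=15
Assign: A→slot 1, E→slot 3, C→slot 2, D skipped, B skipped.
Slots: [1:A] [2:C] [3:E]
3 of 5 scheduled.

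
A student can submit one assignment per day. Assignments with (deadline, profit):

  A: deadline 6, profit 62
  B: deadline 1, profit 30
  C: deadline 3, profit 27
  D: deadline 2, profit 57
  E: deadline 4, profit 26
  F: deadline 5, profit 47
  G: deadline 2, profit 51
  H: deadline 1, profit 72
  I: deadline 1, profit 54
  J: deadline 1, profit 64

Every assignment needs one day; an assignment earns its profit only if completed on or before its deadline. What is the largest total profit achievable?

Take jobs in profit order; each goes to the latest open slot no later than its deadline.
By profit: H(d1,72), J(d1,64), A(d6,62), D(d2,57), I(d1,54), G(d2,51), F(d5,47), B(d1,30), C(d3,27), E(d4,26)
H→slot 1; J skipped; A→slot 6; D→slot 2; I skipped; G skipped; F→slot 5; B skipped; C→slot 3; E→slot 4.
Profit = 72 + 57 + 27 + 26 + 47 + 62 = 291

291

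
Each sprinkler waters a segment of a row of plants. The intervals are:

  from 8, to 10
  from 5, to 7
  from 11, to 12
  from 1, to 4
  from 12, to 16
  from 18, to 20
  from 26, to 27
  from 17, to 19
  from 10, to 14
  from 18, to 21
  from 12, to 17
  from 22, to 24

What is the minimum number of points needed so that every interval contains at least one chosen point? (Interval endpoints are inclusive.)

7

Process intervals by earliest right end; each time one isn't hit yet, stab at its right endpoint.
Sorted: [1,4] [5,7] [8,10] [11,12] [10,14] [12,16] [12,17] [17,19] [18,20] [18,21] [22,24] [26,27]
{[1,4]} hit by 4; {[5,7]} hit by 7; {[8,10]} hit by 10; {[11,12],[10,14],[12,16],[12,17]} hit by 12; {[17,19],[18,20],[18,21]} hit by 19; {[22,24]} hit by 24; {[26,27]} hit by 27.
Points: 4, 7, 10, 12, 19, 24, 27 (7 total).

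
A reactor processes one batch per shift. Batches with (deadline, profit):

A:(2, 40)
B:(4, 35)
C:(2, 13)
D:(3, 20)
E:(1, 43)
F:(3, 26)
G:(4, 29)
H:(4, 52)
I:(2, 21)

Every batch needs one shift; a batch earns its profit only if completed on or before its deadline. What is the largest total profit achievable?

Take jobs in profit order; each goes to the latest open slot no later than its deadline.
Profit order: H=52 E=43 A=40 B=35 G=29 F=26 I=21 D=20 C=13
Assign: H→slot 4, E→slot 1, A→slot 2, B→slot 3, G skipped, F skipped, I skipped, D skipped, C skipped.
Slots: [1:E] [2:A] [3:B] [4:H]
Profit = 43 + 40 + 35 + 52 = 170

170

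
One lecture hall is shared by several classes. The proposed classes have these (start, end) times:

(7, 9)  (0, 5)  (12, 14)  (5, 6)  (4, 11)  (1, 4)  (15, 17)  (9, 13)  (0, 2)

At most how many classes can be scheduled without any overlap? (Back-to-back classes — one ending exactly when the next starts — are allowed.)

5

By end time: (0,2), (1,4), (0,5), (5,6), (7,9), (4,11), (9,13), (12,14), (15,17).
Pick (0,2); next start ≥ 2 → (5,6); next start ≥ 6 → (7,9); next start ≥ 9 → (9,13); next start ≥ 13 → (15,17).
Selected 5 classes.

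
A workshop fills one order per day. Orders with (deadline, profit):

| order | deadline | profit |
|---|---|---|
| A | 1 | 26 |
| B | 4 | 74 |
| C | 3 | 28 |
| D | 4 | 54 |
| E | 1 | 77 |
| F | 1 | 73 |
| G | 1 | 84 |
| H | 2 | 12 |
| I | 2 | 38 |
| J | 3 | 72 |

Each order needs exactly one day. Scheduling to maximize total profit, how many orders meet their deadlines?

4

Take jobs in profit order; each goes to the latest open slot no later than its deadline.
Profit order: G=84 E=77 B=74 F=73 J=72 D=54 I=38 C=28 A=26 H=12
Assign: G→slot 1, E skipped, B→slot 4, F skipped, J→slot 3, D→slot 2, I skipped, C skipped, A skipped, H skipped.
Slots: [1:G] [2:D] [3:J] [4:B]
4 of 10 scheduled.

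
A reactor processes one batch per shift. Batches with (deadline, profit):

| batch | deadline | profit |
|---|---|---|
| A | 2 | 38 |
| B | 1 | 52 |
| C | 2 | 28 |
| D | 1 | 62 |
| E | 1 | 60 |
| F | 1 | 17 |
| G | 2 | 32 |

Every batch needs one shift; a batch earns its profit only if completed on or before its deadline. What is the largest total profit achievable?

100

Sort by profit descending; place each in the latest free slot ≤ its deadline.
Profit order: D=62 E=60 B=52 A=38 G=32 C=28 F=17
Assign: D→slot 1, E skipped, B skipped, A→slot 2, G skipped, C skipped, F skipped.
Slots: [1:D] [2:A]
Profit = 62 + 38 = 100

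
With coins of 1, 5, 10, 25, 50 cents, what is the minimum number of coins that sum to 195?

6

195 = 3×50 + 1×25 + 2×10
Total coins = 3 + 1 + 2 = 6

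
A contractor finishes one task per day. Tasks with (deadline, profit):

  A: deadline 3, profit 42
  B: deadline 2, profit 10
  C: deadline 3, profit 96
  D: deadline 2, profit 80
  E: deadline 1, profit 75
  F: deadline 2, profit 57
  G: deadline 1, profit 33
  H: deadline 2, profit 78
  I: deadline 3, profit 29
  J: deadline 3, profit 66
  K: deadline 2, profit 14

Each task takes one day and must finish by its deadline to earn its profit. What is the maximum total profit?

254

Take jobs in profit order; each goes to the latest open slot no later than its deadline.
By profit: C(d3,96), D(d2,80), H(d2,78), E(d1,75), J(d3,66), F(d2,57), A(d3,42), G(d1,33), I(d3,29), K(d2,14), B(d2,10)
C→slot 3; D→slot 2; H→slot 1; E skipped; J skipped; F skipped; A skipped; G skipped; I skipped; K skipped; B skipped.
Profit = 78 + 80 + 96 = 254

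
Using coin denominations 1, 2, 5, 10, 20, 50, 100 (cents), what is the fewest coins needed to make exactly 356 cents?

6

356 = 3×100 + 1×50 + 1×5 + 1×1
Total coins = 3 + 1 + 1 + 1 = 6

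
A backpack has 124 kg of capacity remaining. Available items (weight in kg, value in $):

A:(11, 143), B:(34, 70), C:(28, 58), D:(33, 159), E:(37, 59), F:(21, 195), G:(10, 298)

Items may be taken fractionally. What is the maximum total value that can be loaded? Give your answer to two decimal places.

Sort by value per unit weight and fill in that order.
Order: G (298/10=29.80) > A (143/11=13.00) > F (195/21=9.29) > D (159/33=4.82) > C (58/28=2.07) > B (70/34=2.06) > E (59/37=1.59)
Fill: take G (10 @ 298) → take A (11 @ 143) → take F (21 @ 195) → take D (33 @ 159) → take C (28 @ 58) → take 21/34 of B → 43.24; 124/124 used.
Total value = 896.24

896.24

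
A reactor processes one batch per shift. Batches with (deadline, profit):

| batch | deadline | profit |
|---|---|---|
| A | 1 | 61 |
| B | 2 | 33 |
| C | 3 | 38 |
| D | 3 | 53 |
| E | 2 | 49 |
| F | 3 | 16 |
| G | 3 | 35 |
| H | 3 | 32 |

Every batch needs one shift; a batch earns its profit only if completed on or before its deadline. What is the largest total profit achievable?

163

Take jobs in profit order; each goes to the latest open slot no later than its deadline.
Profit order: A=61 D=53 E=49 C=38 G=35 B=33 H=32 F=16
Assign: A→slot 1, D→slot 3, E→slot 2, C skipped, G skipped, B skipped, H skipped, F skipped.
Slots: [1:A] [2:E] [3:D]
Profit = 61 + 49 + 53 = 163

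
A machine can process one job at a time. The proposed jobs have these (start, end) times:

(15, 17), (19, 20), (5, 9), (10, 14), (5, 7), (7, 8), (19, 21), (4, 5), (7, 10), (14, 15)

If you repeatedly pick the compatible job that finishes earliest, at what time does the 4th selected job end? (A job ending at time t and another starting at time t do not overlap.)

14

Greedy by earliest finish: after sorting by end time, pick each interval compatible with the last pick.
By end time: (4,5), (5,7), (7,8), (5,9), (7,10), (10,14), (14,15), (15,17), (19,20), (19,21).
Pick (4,5); next start ≥ 5 → (5,7); next start ≥ 7 → (7,8); next start ≥ 8 → (10,14); next start ≥ 14 → (14,15); next start ≥ 15 → (15,17); next start ≥ 17 → (19,20).
Selected: (4,5) (5,7) (7,8) (10,14) (14,15) (15,17) (19,20)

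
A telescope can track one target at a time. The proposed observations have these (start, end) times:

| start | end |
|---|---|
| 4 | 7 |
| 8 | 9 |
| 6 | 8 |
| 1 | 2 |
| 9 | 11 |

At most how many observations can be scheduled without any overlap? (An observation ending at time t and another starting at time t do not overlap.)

Sort by end time and greedily take each interval whose start is ≥ the last chosen end.
By end time: (1,2), (4,7), (6,8), (8,9), (9,11).
Pick (1,2); next start ≥ 2 → (4,7); next start ≥ 7 → (8,9); next start ≥ 9 → (9,11).
Selected 4 observations.

4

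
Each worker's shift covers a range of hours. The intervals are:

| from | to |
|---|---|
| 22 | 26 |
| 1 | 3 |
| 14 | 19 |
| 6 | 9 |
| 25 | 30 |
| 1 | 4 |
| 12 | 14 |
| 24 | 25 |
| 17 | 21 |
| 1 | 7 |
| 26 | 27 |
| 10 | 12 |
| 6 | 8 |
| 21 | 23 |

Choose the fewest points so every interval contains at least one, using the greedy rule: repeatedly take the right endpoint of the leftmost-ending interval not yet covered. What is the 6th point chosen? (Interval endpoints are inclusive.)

Sorted: [1,3] [1,4] [1,7] [6,8] [6,9] [10,12] [12,14] [14,19] [17,21] [21,23] [24,25] [22,26] [26,27] [25,30]
{[1,3],[1,4],[1,7]} hit by 3; {[6,8],[6,9]} hit by 8; {[10,12],[12,14]} hit by 12; {[14,19],[17,21]} hit by 19; {[21,23]} hit by 23; {[24,25],[22,26]} hit by 25; {[26,27],[25,30]} hit by 27.
Points: 3, 8, 12, 19, 23, 25, 27 (7 total).

25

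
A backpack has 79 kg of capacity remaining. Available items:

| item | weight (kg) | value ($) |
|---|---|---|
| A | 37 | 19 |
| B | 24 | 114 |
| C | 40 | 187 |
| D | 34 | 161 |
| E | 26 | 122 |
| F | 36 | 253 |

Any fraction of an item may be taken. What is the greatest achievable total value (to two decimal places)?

Order: F (253/36=7.03) > B (114/24=4.75) > D (161/34=4.74) > E (122/26=4.69) > C (187/40=4.67) > A (19/37=0.51)
Fill: take F (36 @ 253) → take B (24 @ 114) → take 19/34 of D → 89.97; 79/79 used.
Total value = 456.97

456.97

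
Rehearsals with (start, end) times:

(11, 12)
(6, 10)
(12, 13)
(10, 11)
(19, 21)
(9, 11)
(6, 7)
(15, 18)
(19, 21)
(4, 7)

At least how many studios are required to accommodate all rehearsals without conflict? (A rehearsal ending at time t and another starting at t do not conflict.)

3

Events (time:±→running): 4:+→1 6:+→2 6:+→3 … peak 3.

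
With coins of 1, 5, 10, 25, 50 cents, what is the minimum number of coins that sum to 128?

Use the largest denomination that fits, subtract, and repeat.
128 = 2×50 + 1×25 + 3×1
Total coins = 2 + 1 + 3 = 6

6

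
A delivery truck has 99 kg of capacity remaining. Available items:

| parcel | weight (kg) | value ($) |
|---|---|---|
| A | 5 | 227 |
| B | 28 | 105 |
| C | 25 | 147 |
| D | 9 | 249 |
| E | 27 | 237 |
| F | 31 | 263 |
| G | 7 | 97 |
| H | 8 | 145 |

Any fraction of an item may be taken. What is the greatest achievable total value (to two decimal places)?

1288.56

Greedy by value/weight ratio, highest first.
Ratios (sorted): A 45.40, D 27.67, H 18.12, G 13.86, E 8.78, F 8.48, C 5.88, B 3.75
take A (5 @ 227); take D (9 @ 249); take H (8 @ 145); take G (7 @ 97); take E (27 @ 237); take F (31 @ 263); take 12/25 of C → 70.56. Capacity used 99/99.
Total value = 1288.56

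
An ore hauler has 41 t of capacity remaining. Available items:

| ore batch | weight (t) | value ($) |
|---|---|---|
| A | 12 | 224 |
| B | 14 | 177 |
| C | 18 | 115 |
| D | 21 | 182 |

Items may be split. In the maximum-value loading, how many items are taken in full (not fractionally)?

2

Greedy by value/weight ratio, highest first.
Order: A (224/12=18.67) > B (177/14=12.64) > D (182/21=8.67) > C (115/18=6.39)
Fill: take A (12 @ 224) → take B (14 @ 177) → take 15/21 of D → 130.00; 41/41 used.
2 item(s) taken whole; one partial (take 15/21 of D).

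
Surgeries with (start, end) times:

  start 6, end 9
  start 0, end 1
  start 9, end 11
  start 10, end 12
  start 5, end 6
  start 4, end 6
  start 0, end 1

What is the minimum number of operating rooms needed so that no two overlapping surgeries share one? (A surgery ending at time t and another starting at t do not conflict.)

The answer is the maximum number of intervals overlapping at any instant.
Events (time:±→running): 0:+→1 0:+→2 … peak 2.

2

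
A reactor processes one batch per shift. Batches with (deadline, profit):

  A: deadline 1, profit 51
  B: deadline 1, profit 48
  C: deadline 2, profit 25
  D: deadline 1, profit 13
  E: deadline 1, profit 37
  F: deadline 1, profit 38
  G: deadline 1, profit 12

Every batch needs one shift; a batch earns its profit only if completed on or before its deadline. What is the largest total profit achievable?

Take jobs in profit order; each goes to the latest open slot no later than its deadline.
Profit order: A=51 B=48 F=38 E=37 C=25 D=13 G=12
Assign: A→slot 1, B skipped, F skipped, E skipped, C→slot 2, D skipped, G skipped.
Slots: [1:A] [2:C]
Profit = 51 + 25 = 76

76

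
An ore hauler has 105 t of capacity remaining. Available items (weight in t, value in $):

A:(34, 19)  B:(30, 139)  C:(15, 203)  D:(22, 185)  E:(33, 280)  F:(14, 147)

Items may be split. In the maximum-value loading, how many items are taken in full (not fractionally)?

4

Greedy by value/weight ratio, highest first.
Ratios (sorted): C 13.53, F 10.50, E 8.48, D 8.41, B 4.63, A 0.56
take C (15 @ 203); take F (14 @ 147); take E (33 @ 280); take D (22 @ 185); take 21/30 of B → 97.30. Capacity used 105/105.
4 item(s) taken whole; one partial (take 21/30 of B).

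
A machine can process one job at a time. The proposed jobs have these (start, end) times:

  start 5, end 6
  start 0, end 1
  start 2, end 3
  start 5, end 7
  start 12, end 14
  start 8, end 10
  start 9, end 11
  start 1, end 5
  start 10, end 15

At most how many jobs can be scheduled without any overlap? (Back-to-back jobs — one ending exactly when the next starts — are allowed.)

5

Greedy by earliest finish: after sorting by end time, pick each interval compatible with the last pick.
Sorted by end: (0,1)  (2,3)  (1,5)  (5,6)  (5,7)  (8,10)  (9,11)  (12,14)  (10,15)
take (0,1); take (2,3); skip (1,5); take (5,6); take (8,10); take (12,14).
Selected 5 jobs.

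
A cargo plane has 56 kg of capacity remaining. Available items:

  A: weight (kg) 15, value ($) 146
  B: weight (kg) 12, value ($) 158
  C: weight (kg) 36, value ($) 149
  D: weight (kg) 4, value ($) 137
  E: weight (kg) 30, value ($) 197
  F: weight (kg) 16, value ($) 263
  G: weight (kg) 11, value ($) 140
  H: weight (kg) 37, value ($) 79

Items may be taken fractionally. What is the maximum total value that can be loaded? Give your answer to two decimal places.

Sort by value per unit weight and fill in that order.
Ratios (sorted): D 34.25, F 16.44, B 13.17, G 12.73, A 9.73, E 6.57, C 4.14, H 2.14
take D (4 @ 137); take F (16 @ 263); take B (12 @ 158); take G (11 @ 140); take 13/15 of A → 126.53. Capacity used 56/56.
Total value = 824.53

824.53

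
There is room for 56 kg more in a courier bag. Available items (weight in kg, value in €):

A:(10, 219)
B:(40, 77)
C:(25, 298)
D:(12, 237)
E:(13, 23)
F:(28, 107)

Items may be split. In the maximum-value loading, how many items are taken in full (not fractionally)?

3

Greedy by value/weight ratio, highest first.
Order: A (219/10=21.90) > D (237/12=19.75) > C (298/25=11.92) > F (107/28=3.82) > B (77/40=1.93) > E (23/13=1.77)
Fill: take A (10 @ 219) → take D (12 @ 237) → take C (25 @ 298) → take 9/28 of F → 34.39; 56/56 used.
3 item(s) taken whole; one partial (take 9/28 of F).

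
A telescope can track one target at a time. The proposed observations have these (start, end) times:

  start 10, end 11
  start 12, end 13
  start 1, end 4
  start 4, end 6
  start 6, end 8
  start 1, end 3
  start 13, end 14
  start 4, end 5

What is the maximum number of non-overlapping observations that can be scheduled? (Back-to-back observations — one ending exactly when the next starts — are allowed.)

Order by finish time; keep every interval that doesn't clash with the previous kept one.
By end time: (1,3), (1,4), (4,5), (4,6), (6,8), (10,11), (12,13), (13,14).
Pick (1,3); next start ≥ 3 → (4,5); next start ≥ 5 → (6,8); next start ≥ 8 → (10,11); next start ≥ 11 → (12,13); next start ≥ 13 → (13,14).
Selected 6 observations.

6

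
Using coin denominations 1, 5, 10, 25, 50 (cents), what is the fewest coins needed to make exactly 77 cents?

4

77 − 1×50→27 − 1×25→2 − 2×1→0
Total coins = 1 + 1 + 2 = 4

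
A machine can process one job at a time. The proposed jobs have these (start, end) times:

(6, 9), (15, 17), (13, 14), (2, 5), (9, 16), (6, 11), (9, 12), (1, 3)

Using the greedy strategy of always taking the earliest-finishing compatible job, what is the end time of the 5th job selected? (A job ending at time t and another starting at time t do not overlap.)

17

By end time: (1,3), (2,5), (6,9), (6,11), (9,12), (13,14), (9,16), (15,17).
Pick (1,3); next start ≥ 3 → (6,9); next start ≥ 9 → (9,12); next start ≥ 12 → (13,14); next start ≥ 14 → (15,17).
Selected: (1,3) (6,9) (9,12) (13,14) (15,17)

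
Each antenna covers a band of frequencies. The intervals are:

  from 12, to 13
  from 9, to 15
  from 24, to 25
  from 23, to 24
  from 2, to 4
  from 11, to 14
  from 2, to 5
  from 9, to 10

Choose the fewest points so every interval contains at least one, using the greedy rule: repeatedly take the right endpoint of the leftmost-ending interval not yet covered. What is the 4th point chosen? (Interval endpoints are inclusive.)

Sorted: [2,4] [2,5] [9,10] [12,13] [11,14] [9,15] [23,24] [24,25]
{[2,4],[2,5]} hit by 4; {[9,10]} hit by 10; {[12,13],[11,14],[9,15]} hit by 13; {[23,24],[24,25]} hit by 24.
Points: 4, 10, 13, 24 (4 total).

24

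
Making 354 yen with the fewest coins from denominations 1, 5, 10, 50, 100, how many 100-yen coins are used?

3

354 − 3×100→54 − 1×50→4 − 4×1→0
Count of 100: 3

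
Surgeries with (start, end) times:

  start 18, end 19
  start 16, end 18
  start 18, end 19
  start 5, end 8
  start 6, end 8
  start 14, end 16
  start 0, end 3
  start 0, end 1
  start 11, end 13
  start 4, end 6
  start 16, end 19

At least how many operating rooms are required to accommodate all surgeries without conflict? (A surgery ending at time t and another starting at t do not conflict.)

3

The answer is the maximum number of intervals overlapping at any instant.
starts: [0, 0, 4, 5, 6, 11, 14, 16, 16, 18, 18]
ends:   [1, 3, 6, 8, 8, 13, 16, 18, 19, 19, 19]
s0→1 s0→2 e1→1 e3→0 s4→1 s5→2 e6→1 s6→2 e8→1 e8→0 s11→1 e13→0 s14→1 e16→0 s16→1 s16→2 e18→1 s18→2 s18→3  — peak 3.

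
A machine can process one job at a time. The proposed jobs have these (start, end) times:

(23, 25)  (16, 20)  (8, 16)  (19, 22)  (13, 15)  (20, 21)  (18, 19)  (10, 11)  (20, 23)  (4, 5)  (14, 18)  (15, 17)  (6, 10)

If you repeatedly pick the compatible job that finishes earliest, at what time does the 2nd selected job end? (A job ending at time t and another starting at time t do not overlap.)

Sort by end time and greedily take each interval whose start is ≥ the last chosen end.
By end time: (4,5), (6,10), (10,11), (13,15), (8,16), (15,17), (14,18), (18,19), (16,20), (20,21), (19,22), (20,23), (23,25).
Pick (4,5); next start ≥ 5 → (6,10); next start ≥ 10 → (10,11); next start ≥ 11 → (13,15); next start ≥ 15 → (15,17); next start ≥ 17 → (18,19); next start ≥ 19 → (20,21); next start ≥ 21 → (23,25).
Selected: (4,5) (6,10) (10,11) (13,15) (15,17) (18,19) (20,21) (23,25)

10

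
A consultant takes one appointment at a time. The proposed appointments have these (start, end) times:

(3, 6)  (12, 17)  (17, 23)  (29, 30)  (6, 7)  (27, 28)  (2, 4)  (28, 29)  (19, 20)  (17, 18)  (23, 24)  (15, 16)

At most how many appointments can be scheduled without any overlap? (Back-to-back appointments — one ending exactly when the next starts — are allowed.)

By end time: (2,4), (3,6), (6,7), (15,16), (12,17), (17,18), (19,20), (17,23), (23,24), (27,28), (28,29), (29,30).
Pick (2,4); next start ≥ 4 → (6,7); next start ≥ 7 → (15,16); next start ≥ 16 → (17,18); next start ≥ 18 → (19,20); next start ≥ 20 → (23,24); next start ≥ 24 → (27,28); next start ≥ 28 → (28,29); next start ≥ 29 → (29,30).
Selected 9 appointments.

9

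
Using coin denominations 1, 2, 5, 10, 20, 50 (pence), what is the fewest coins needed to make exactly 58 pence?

58 = 1×50 + 1×5 + 1×2 + 1×1
Total coins = 1 + 1 + 1 + 1 = 4

4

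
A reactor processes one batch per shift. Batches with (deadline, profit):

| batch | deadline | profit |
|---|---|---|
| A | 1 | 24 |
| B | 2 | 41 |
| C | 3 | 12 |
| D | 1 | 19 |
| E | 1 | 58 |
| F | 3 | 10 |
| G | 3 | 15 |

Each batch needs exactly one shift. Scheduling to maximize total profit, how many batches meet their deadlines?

3

By profit: E(d1,58), B(d2,41), A(d1,24), D(d1,19), G(d3,15), C(d3,12), F(d3,10)
E→slot 1; B→slot 2; A skipped; D skipped; G→slot 3; C skipped; F skipped.
3 of 7 scheduled.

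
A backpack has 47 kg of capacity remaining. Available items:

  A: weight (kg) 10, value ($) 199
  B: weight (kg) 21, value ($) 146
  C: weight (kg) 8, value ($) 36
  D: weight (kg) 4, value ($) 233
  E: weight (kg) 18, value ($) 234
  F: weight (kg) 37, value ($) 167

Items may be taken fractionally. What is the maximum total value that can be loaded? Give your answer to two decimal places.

770.29

Greedy by value/weight ratio, highest first.
Order: D (233/4=58.25) > A (199/10=19.90) > E (234/18=13.00) > B (146/21=6.95) > F (167/37=4.51) > C (36/8=4.50)
Fill: take D (4 @ 233) → take A (10 @ 199) → take E (18 @ 234) → take 15/21 of B → 104.29; 47/47 used.
Total value = 770.29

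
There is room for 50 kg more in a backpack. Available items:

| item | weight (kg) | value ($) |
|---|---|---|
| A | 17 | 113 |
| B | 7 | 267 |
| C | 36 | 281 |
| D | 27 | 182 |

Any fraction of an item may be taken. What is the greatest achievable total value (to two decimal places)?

Ratios (sorted): B 38.14, C 7.81, D 6.74, A 6.65
take B (7 @ 267); take C (36 @ 281); take 7/27 of D → 47.19. Capacity used 50/50.
Total value = 595.19

595.19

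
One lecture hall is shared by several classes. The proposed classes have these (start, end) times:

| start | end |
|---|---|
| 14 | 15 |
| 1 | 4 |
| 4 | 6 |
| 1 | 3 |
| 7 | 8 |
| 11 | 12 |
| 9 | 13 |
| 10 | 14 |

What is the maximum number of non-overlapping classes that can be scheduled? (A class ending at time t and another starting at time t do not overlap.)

5

Sorted by end: (1,3)  (1,4)  (4,6)  (7,8)  (11,12)  (9,13)  (10,14)  (14,15)
take (1,3); skip (1,4); take (4,6); take (7,8); take (11,12); skip (9,13); skip (10,14); take (14,15).
Selected 5 classes.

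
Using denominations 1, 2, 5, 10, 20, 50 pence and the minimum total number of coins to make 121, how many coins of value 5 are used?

0

Greedy: take as many of the largest coin as possible, then repeat with the remainder.
121 = 2×50 + 1×20 + 1×1
Count of 5: 0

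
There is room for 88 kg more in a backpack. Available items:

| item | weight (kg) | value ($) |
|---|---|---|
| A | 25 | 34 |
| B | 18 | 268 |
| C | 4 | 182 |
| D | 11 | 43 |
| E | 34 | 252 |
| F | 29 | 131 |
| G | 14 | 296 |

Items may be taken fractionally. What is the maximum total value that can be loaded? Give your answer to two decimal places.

Sort by value per unit weight and fill in that order.
Ratios (sorted): C 45.50, G 21.14, B 14.89, E 7.41, F 4.52, D 3.91, A 1.36
take C (4 @ 182); take G (14 @ 296); take B (18 @ 268); take E (34 @ 252); take 18/29 of F → 81.31. Capacity used 88/88.
Total value = 1079.31

1079.31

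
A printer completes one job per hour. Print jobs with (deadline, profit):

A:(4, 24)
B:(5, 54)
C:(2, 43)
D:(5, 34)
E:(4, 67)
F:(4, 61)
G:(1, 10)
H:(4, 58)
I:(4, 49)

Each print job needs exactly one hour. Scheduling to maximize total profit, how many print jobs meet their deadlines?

5

Take jobs in profit order; each goes to the latest open slot no later than its deadline.
Profit order: E=67 F=61 H=58 B=54 I=49 C=43 D=34 A=24 G=10
Assign: E→slot 4, F→slot 3, H→slot 2, B→slot 5, I→slot 1, C skipped, D skipped, A skipped, G skipped.
Slots: [1:I] [2:H] [3:F] [4:E] [5:B]
5 of 9 scheduled.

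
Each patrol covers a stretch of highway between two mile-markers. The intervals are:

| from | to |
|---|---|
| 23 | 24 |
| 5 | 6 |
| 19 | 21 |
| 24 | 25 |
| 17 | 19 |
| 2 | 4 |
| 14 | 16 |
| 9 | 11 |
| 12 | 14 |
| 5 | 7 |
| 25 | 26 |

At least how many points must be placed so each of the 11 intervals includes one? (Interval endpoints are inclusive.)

Sort by right endpoint; whenever an interval is uncovered, place a point at its right end.
By right end: [2,4]  [5,6]  [5,7]  [9,11]  [12,14]  [14,16]  [17,19]  [19,21]  [23,24]  [24,25]  [25,26]
[2,4] uncovered → point at 4; [5,6] uncovered → point at 6; [9,11] uncovered → point at 11; [12,14] uncovered → point at 14; [17,19] uncovered → point at 19; [23,24] uncovered → point at 24; [25,26] uncovered → point at 26.
Points: 4, 6, 11, 14, 19, 24, 26 (7 total).

7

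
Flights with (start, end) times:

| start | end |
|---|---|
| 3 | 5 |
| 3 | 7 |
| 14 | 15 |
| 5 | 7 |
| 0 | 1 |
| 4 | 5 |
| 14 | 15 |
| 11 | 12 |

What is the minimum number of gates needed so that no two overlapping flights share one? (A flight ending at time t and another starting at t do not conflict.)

3

Count concurrent intervals with a sweep; the peak is the room count.
starts: [0, 3, 3, 4, 5, 11, 14, 14]
ends:   [1, 5, 5, 7, 7, 12, 15, 15]
s0→1 e1→0 s3→1 s3→2 s4→3  — peak 3.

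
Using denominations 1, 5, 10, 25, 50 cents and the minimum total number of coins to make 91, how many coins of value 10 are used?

Greedy: take as many of the largest coin as possible, then repeat with the remainder.
91 − 1×50→41 − 1×25→16 − 1×10→6 − 1×5→1 − 1×1→0
Count of 10: 1

1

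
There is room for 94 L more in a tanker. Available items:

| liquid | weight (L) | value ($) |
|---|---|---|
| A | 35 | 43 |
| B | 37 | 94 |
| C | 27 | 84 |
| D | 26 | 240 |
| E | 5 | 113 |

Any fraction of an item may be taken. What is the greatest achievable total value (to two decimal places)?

Sort by value per unit weight and fill in that order.
Ratios (sorted): E 22.60, D 9.23, C 3.11, B 2.54, A 1.23
take E (5 @ 113); take D (26 @ 240); take C (27 @ 84); take 36/37 of B → 91.46. Capacity used 94/94.
Total value = 528.46

528.46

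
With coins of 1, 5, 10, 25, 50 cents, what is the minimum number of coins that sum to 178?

178 = 3×50 + 1×25 + 3×1
Total coins = 3 + 1 + 3 = 7

7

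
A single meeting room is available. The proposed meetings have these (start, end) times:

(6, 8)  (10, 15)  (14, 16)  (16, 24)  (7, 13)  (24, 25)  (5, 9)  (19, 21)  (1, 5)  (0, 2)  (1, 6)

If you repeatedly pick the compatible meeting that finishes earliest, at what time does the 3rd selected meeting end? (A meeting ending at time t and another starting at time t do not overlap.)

15

Sorted by end: (0,2)  (1,5)  (1,6)  (6,8)  (5,9)  (7,13)  (10,15)  (14,16)  (19,21)  (16,24)  (24,25)
take (0,2); skip (1,6); take (6,8); skip (5,9); take (10,15); skip (14,16); take (19,21); skip (16,24); take (24,25).
Selected: (0,2) (6,8) (10,15) (19,21) (24,25)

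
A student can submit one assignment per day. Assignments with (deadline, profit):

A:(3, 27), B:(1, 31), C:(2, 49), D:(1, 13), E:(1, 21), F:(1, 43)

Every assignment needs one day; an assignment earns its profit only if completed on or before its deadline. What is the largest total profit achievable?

119

Sort by profit descending; place each in the latest free slot ≤ its deadline.
By profit: C(d2,49), F(d1,43), B(d1,31), A(d3,27), E(d1,21), D(d1,13)
C→slot 2; F→slot 1; B skipped; A→slot 3; E skipped; D skipped.
Profit = 43 + 49 + 27 = 119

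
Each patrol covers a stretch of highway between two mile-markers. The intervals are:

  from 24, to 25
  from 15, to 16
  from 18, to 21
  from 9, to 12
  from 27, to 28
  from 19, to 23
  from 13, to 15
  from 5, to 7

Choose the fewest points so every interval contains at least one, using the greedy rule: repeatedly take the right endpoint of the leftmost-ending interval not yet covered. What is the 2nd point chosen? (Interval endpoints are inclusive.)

Sort by right endpoint; whenever an interval is uncovered, place a point at its right end.
By right end: [5,7]  [9,12]  [13,15]  [15,16]  [18,21]  [19,23]  [24,25]  [27,28]
[5,7] uncovered → point at 7; [9,12] uncovered → point at 12; [13,15] uncovered → point at 15; [18,21] uncovered → point at 21; [24,25] uncovered → point at 25; [27,28] uncovered → point at 28.
Points: 7, 12, 15, 21, 25, 28 (6 total).

12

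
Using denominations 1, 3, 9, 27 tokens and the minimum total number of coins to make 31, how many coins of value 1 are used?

Use the largest denomination that fits, subtract, and repeat.
31 = 1×27 + 1×3 + 1×1
Count of 1: 1

1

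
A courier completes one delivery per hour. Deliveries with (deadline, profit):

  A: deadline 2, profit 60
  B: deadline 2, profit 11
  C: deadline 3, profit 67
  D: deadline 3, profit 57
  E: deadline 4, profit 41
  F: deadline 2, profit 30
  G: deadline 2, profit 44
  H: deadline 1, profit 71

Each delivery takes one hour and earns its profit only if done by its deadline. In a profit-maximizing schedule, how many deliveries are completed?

4

Profit order: H=71 C=67 A=60 D=57 G=44 E=41 F=30 B=11
Assign: H→slot 1, C→slot 3, A→slot 2, D skipped, G skipped, E→slot 4, F skipped, B skipped.
Slots: [1:H] [2:A] [3:C] [4:E]
4 of 8 scheduled.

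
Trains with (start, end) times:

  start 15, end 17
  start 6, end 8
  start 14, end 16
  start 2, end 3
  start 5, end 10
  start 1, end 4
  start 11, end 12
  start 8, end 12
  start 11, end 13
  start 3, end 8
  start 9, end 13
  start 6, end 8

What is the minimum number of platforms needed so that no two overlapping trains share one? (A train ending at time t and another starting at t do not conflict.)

Count concurrent intervals with a sweep; the peak is the room count.
Events (time:±→running): 1:+→1 2:+→2 3:-→1 3:+→2 4:-→1 5:+→2 6:+→3 6:+→4 … peak 4.

4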